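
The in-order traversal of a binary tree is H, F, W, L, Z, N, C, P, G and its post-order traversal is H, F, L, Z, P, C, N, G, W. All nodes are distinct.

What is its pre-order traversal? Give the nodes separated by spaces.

The last element of post-order is the root; it splits in-order into left and right subtrees.
Root W: left subtree has 2 nodes {H, F}, right has 6 {L, Z, N, C, P, G}.
  Root F: left subtree has 1 node {H}, right has 0 { }.
  Root G: left subtree has 5 nodes {L, Z, N, C, P}, right has 0 { }.
    Root N: left subtree has 2 nodes {L, Z}, right has 2 {C, P}.
      Root Z: left subtree has 1 node {L}, right has 0 { }.
      Root C: left subtree has 0 nodes { }, right has 1 {P}.

W F H G N Z L C P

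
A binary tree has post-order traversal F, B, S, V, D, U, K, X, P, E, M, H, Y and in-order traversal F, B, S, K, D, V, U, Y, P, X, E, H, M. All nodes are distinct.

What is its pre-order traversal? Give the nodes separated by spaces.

Y K S B F U D V H E P X M

The last element of post-order is the root; it splits in-order into left and right subtrees.
Root Y: left subtree has 7 nodes {F, B, S, K, D, V, U}, right has 5 {P, X, E, H, M}.
  Root K: left subtree has 3 nodes {F, B, S}, right has 3 {D, V, U}.
    Root S: left subtree has 2 nodes {F, B}, right has 0 { }.
      Root B: left subtree has 1 node {F}, right has 0 { }.
    Root U: left subtree has 2 nodes {D, V}, right has 0 { }.
      Root D: left subtree has 0 nodes { }, right has 1 {V}.
  Root H: left subtree has 3 nodes {P, X, E}, right has 1 {M}.
    Root E: left subtree has 2 nodes {P, X}, right has 0 { }.
      Root P: left subtree has 0 nodes { }, right has 1 {X}.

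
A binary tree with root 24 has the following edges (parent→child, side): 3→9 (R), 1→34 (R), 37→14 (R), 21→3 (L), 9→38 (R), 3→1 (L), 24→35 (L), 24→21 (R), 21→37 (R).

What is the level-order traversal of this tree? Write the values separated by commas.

24, 35, 21, 3, 37, 1, 9, 14, 34, 38

Level-order visits nodes level by level from the root, left to right within each level.
Level 0: 24
Level 1: 35, 21
Level 2: 3, 37
Level 3: 1, 9, 14
Level 4: 34, 38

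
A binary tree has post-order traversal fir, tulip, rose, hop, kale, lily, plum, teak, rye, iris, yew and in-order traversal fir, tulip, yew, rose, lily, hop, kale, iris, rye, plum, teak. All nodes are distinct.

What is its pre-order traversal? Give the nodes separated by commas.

yew, tulip, fir, iris, lily, rose, kale, hop, rye, teak, plum

The last element of post-order is the root; it splits in-order into left and right subtrees.
Root yew: left subtree has 2 nodes {fir, tulip}, right has 8 {rose, lily, hop, kale, iris, rye, plum, teak}.
  Root tulip: left subtree has 1 node {fir}, right has 0 { }.
  Root iris: left subtree has 4 nodes {rose, lily, hop, kale}, right has 3 {rye, plum, teak}.
    Root lily: left subtree has 1 node {rose}, right has 2 {hop, kale}.
      Root kale: left subtree has 1 node {hop}, right has 0 { }.
    Root rye: left subtree has 0 nodes { }, right has 2 {plum, teak}.
      Root teak: left subtree has 1 node {plum}, right has 0 { }.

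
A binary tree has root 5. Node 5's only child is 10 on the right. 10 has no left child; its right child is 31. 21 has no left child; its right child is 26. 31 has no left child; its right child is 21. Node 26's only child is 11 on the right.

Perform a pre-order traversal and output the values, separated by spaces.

5 10 31 21 26 11

Pre-order visits the node, then its left subtree, then its right subtree.
Visit 5.
At 5: no left child.
At 5: go right to 10.
  Visit 10.
  At 10: no left child.
  At 10: go right to 31.
    Visit 31.
    At 31: no left child.
    At 31: go right to 21.
      Visit 21.
      At 21: no left child.
      At 21: go right to 26.
        Visit 26.
        At 26: no left child.
        At 26: go right to 11.
          11 is a leaf — visit 11.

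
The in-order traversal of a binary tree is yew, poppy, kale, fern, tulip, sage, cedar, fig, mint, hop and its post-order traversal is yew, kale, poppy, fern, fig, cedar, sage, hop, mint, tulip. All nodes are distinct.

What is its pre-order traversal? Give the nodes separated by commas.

tulip, fern, poppy, yew, kale, mint, sage, cedar, fig, hop

The last element of post-order is the root; it splits in-order into left and right subtrees.
Root tulip: left subtree has 4 nodes {yew, poppy, kale, fern}, right has 5 {sage, cedar, fig, mint, hop}.
  Root fern: left subtree has 3 nodes {yew, poppy, kale}, right has 0 { }.
    Root poppy: left subtree has 1 node {yew}, right has 1 {kale}.
  Root mint: left subtree has 3 nodes {sage, cedar, fig}, right has 1 {hop}.
    Root sage: left subtree has 0 nodes { }, right has 2 {cedar, fig}.
      Root cedar: left subtree has 0 nodes { }, right has 1 {fig}.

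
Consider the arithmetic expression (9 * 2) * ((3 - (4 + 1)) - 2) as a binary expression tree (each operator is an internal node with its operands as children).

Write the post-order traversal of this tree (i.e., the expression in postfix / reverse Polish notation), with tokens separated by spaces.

9 2 * 3 4 1 + - 2 - *

Post-order on an expression tree gives postfix notation: for each operator, emit left operand, right operand, then the operator.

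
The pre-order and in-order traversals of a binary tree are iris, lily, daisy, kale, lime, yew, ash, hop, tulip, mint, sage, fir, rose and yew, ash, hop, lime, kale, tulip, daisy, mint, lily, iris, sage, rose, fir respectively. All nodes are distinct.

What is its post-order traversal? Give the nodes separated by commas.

hop, ash, yew, lime, tulip, kale, mint, daisy, lily, rose, fir, sage, iris

The first element of pre-order is the root; it splits in-order into left and right subtrees.
Root iris: left subtree has 9 nodes {yew, ash, hop, lime, kale, tulip, daisy, mint, lily}, right has 3 {sage, rose, fir}.
  Root lily: left subtree has 8 nodes {yew, ash, hop, lime, kale, tulip, daisy, mint}, right has 0 { }.
    Root daisy: left subtree has 6 nodes {yew, ash, hop, lime, kale, tulip}, right has 1 {mint}.
      Root kale: left subtree has 4 nodes {yew, ash, hop, lime}, right has 1 {tulip}.
        Root lime: left subtree has 3 nodes {yew, ash, hop}, right has 0 { }.
          Root yew: left subtree has 0 nodes { }, right has 2 {ash, hop}.
            Root ash: left subtree has 0 nodes { }, right has 1 {hop}.
  Root sage: left subtree has 0 nodes { }, right has 2 {rose, fir}.
    Root fir: left subtree has 1 node {rose}, right has 0 { }.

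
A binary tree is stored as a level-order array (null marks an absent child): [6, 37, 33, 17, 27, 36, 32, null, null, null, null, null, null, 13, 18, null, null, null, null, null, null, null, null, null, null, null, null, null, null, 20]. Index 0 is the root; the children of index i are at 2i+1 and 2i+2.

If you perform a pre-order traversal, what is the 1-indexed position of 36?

6

Pre-order visits the node, then its left subtree, then its right subtree.
Visit 6.
At 6: go left to 37.
  Visit 37.
  At 37: go left to 17.
    17 is a leaf — visit 17.
  At 37: go right to 27.
    27 is a leaf — visit 27.
At 6: go right to 33.
  Visit 33.
  At 33: go left to 36.
    36 is a leaf — visit 36.
  At 33: go right to 32.
    Visit 32.
    At 32: go left to 13.
      13 is a leaf — visit 13.
    At 32: go right to 18.
      Visit 18.
      At 18: go left to 20.
        20 is a leaf — visit 20.
      At 18: no right child.
Full pre-order sequence: 6, 37, 17, 27, 33, 36, 32, 13, 18, 20.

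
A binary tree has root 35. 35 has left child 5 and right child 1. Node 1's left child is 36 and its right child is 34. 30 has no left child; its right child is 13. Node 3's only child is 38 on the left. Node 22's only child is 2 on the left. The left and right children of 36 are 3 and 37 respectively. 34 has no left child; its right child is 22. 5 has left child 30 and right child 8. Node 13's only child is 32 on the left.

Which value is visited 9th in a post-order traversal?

36

Post-order visits the left subtree, then the right subtree, then the node.
At 35: go left to 5.
  At 5: go left to 30.
    At 30: no left child.
    At 30: go right to 13.
      At 13: go left to 32.
        32 is a leaf — visit 32.
      At 13: no right child.
      Visit 13.
    Visit 30.
  At 5: go right to 8.
    8 is a leaf — visit 8.
  Visit 5.
At 35: go right to 1.
  At 1: go left to 36.
    At 36: go left to 3.
      At 3: go left to 38.
        38 is a leaf — visit 38.
      At 3: no right child.
      Visit 3.
    At 36: go right to 37.
      37 is a leaf — visit 37.
    Visit 36.
  At 1: go right to 34.
    At 34: no left child.
    At 34: go right to 22.
      At 22: go left to 2.
        2 is a leaf — visit 2.
      At 22: no right child.
      Visit 22.
    Visit 34.
  Visit 1.
Visit 35.
Full post-order sequence: 32, 13, 30, 8, 5, 38, 3, 37, 36, 2, 22, 34, 1, 35.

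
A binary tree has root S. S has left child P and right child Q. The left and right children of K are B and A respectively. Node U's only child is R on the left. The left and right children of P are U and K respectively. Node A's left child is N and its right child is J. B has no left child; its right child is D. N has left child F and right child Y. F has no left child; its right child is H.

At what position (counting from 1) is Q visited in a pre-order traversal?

Pre-order visits the node, then its left subtree, then its right subtree.
Visit S.
At S: go left to P.
  Visit P.
  At P: go left to U.
    Visit U.
    At U: go left to R.
      R is a leaf — visit R.
    At U: no right child.
  At P: go right to K.
    Visit K.
    At K: go left to B.
      Visit B.
      At B: no left child.
      At B: go right to D.
        D is a leaf — visit D.
    At K: go right to A.
      Visit A.
      At A: go left to N.
        Visit N.
        At N: go left to F.
          Visit F.
          At F: no left child.
          At F: go right to H.
            H is a leaf — visit H.
        At N: go right to Y.
          Y is a leaf — visit Y.
      At A: go right to J.
        J is a leaf — visit J.
At S: go right to Q.
  Q is a leaf — visit Q.
Full pre-order sequence: S, P, U, R, K, B, D, A, N, F, H, Y, J, Q.

14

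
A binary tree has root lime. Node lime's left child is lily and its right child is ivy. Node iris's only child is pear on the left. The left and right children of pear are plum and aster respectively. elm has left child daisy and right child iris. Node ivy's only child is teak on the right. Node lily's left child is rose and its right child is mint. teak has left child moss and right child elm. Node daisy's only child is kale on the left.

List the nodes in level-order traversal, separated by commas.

lime, lily, ivy, rose, mint, teak, moss, elm, daisy, iris, kale, pear, plum, aster

Level-order visits nodes level by level from the root, left to right within each level.
Level 0: lime
Level 1: lily, ivy
Level 2: rose, mint, teak
Level 3: moss, elm
Level 4: daisy, iris
Level 5: kale, pear
Level 6: plum, aster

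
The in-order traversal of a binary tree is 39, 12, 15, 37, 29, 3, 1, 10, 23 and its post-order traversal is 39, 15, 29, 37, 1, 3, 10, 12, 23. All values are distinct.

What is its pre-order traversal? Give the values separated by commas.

The last element of post-order is the root; it splits in-order into left and right subtrees.
Root 23: left subtree has 8 nodes {39, 12, 15, 37, 29, 3, 1, 10}, right has 0 { }.
  Root 12: left subtree has 1 node {39}, right has 6 {15, 37, 29, 3, 1, 10}.
    Root 10: left subtree has 5 nodes {15, 37, 29, 3, 1}, right has 0 { }.
      Root 3: left subtree has 3 nodes {15, 37, 29}, right has 1 {1}.
        Root 37: left subtree has 1 node {15}, right has 1 {29}.

23, 12, 39, 10, 3, 37, 15, 29, 1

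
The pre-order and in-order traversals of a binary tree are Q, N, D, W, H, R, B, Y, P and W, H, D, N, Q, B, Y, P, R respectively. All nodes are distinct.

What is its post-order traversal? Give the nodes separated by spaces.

The first element of pre-order is the root; it splits in-order into left and right subtrees.
Root Q: left subtree has 4 nodes {W, H, D, N}, right has 4 {B, Y, P, R}.
  Root N: left subtree has 3 nodes {W, H, D}, right has 0 { }.
    Root D: left subtree has 2 nodes {W, H}, right has 0 { }.
      Root W: left subtree has 0 nodes { }, right has 1 {H}.
  Root R: left subtree has 3 nodes {B, Y, P}, right has 0 { }.
    Root B: left subtree has 0 nodes { }, right has 2 {Y, P}.
      Root Y: left subtree has 0 nodes { }, right has 1 {P}.

H W D N P Y B R Q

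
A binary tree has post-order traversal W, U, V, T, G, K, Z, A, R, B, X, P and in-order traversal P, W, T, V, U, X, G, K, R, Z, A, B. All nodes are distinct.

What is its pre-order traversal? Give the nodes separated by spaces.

The last element of post-order is the root; it splits in-order into left and right subtrees.
Root P: left subtree has 0 nodes { }, right has 11 {W, T, V, U, X, G, K, R, Z, A, B}.
  Root X: left subtree has 4 nodes {W, T, V, U}, right has 6 {G, K, R, Z, A, B}.
    Root T: left subtree has 1 node {W}, right has 2 {V, U}.
      Root V: left subtree has 0 nodes { }, right has 1 {U}.
    Root B: left subtree has 5 nodes {G, K, R, Z, A}, right has 0 { }.
      Root R: left subtree has 2 nodes {G, K}, right has 2 {Z, A}.
        Root K: left subtree has 1 node {G}, right has 0 { }.
        Root A: left subtree has 1 node {Z}, right has 0 { }.

P X T W V U B R K G A Z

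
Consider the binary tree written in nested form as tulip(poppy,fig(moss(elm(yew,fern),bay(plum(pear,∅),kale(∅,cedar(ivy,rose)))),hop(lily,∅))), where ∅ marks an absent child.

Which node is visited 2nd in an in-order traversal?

In-order visits the left subtree, then the node, then the right subtree.
At tulip: go left to poppy.
  poppy is a leaf — visit poppy.
Visit tulip.
At tulip: go right to fig.
  At fig: go left to moss.
    At moss: go left to elm.
      At elm: go left to yew.
        yew is a leaf — visit yew.
      Visit elm.
      At elm: go right to fern.
        fern is a leaf — visit fern.
    Visit moss.
    At moss: go right to bay.
      At bay: go left to plum.
        At plum: go left to pear.
          pear is a leaf — visit pear.
        Visit plum.
        At plum: no right child.
      Visit bay.
      At bay: go right to kale.
        At kale: no left child.
        Visit kale.
        At kale: go right to cedar.
          At cedar: go left to ivy.
            ivy is a leaf — visit ivy.
          Visit cedar.
          At cedar: go right to rose.
            rose is a leaf — visit rose.
  Visit fig.
  At fig: go right to hop.
    At hop: go left to lily.
      lily is a leaf — visit lily.
    Visit hop.
    At hop: no right child.
Full in-order sequence: poppy, tulip, yew, elm, fern, moss, pear, plum, bay, kale, ivy, cedar, rose, fig, lily, hop.

tulip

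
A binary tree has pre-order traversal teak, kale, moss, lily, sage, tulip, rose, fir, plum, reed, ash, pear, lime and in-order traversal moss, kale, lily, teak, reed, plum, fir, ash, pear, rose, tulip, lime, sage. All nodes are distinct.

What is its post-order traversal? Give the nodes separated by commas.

The first element of pre-order is the root; it splits in-order into left and right subtrees.
Root teak: left subtree has 3 nodes {moss, kale, lily}, right has 9 {reed, plum, fir, ash, pear, rose, tulip, lime, sage}.
  Root kale: left subtree has 1 node {moss}, right has 1 {lily}.
  Root sage: left subtree has 8 nodes {reed, plum, fir, ash, pear, rose, tulip, lime}, right has 0 { }.
    Root tulip: left subtree has 6 nodes {reed, plum, fir, ash, pear, rose}, right has 1 {lime}.
      Root rose: left subtree has 5 nodes {reed, plum, fir, ash, pear}, right has 0 { }.
        Root fir: left subtree has 2 nodes {reed, plum}, right has 2 {ash, pear}.
          Root plum: left subtree has 1 node {reed}, right has 0 { }.
          Root ash: left subtree has 0 nodes { }, right has 1 {pear}.

moss, lily, kale, reed, plum, pear, ash, fir, rose, lime, tulip, sage, teak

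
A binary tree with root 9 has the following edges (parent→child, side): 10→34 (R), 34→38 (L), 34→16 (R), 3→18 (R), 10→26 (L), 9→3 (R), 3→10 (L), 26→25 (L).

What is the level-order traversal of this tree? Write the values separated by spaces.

Level-order visits nodes level by level from the root, left to right within each level.
Level 0: 9
Level 1: 3
Level 2: 10, 18
Level 3: 26, 34
Level 4: 25, 38, 16

9 3 10 18 26 34 25 38 16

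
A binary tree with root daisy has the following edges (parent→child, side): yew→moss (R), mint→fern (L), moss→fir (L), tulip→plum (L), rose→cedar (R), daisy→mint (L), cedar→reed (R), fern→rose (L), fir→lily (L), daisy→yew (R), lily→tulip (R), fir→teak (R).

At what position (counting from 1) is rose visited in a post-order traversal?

Post-order visits the left subtree, then the right subtree, then the node.
At daisy: go left to mint.
  At mint: go left to fern.
    At fern: go left to rose.
      At rose: no left child.
      At rose: go right to cedar.
        At cedar: no left child.
        At cedar: go right to reed.
          reed is a leaf — visit reed.
        Visit cedar.
      Visit rose.
    At fern: no right child.
    Visit fern.
  At mint: no right child.
  Visit mint.
At daisy: go right to yew.
  At yew: no left child.
  At yew: go right to moss.
    At moss: go left to fir.
      At fir: go left to lily.
        At lily: no left child.
        At lily: go right to tulip.
          At tulip: go left to plum.
            plum is a leaf — visit plum.
          At tulip: no right child.
          Visit tulip.
        Visit lily.
      At fir: go right to teak.
        teak is a leaf — visit teak.
      Visit fir.
    At moss: no right child.
    Visit moss.
  Visit yew.
Visit daisy.
Full post-order sequence: reed, cedar, rose, fern, mint, plum, tulip, lily, teak, fir, moss, yew, daisy.

3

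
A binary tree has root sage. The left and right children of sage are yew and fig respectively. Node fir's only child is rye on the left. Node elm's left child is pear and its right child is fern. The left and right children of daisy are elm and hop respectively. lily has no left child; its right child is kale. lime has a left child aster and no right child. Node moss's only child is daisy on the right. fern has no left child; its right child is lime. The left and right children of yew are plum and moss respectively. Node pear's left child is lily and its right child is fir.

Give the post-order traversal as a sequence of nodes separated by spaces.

plum kale lily rye fir pear aster lime fern elm hop daisy moss yew fig sage

Post-order visits the left subtree, then the right subtree, then the node.
At sage: go left to yew.
  At yew: go left to plum.
    plum is a leaf — visit plum.
  At yew: go right to moss.
    At moss: no left child.
    At moss: go right to daisy.
      At daisy: go left to elm.
        At elm: go left to pear.
          At pear: go left to lily.
            At lily: no left child.
            At lily: go right to kale.
              kale is a leaf — visit kale.
            Visit lily.
          At pear: go right to fir.
            At fir: go left to rye.
              rye is a leaf — visit rye.
            At fir: no right child.
            Visit fir.
          Visit pear.
        At elm: go right to fern.
          At fern: no left child.
          At fern: go right to lime.
            At lime: go left to aster.
              aster is a leaf — visit aster.
            At lime: no right child.
            Visit lime.
          Visit fern.
        Visit elm.
      At daisy: go right to hop.
        hop is a leaf — visit hop.
      Visit daisy.
    Visit moss.
  Visit yew.
At sage: go right to fig.
  fig is a leaf — visit fig.
Visit sage.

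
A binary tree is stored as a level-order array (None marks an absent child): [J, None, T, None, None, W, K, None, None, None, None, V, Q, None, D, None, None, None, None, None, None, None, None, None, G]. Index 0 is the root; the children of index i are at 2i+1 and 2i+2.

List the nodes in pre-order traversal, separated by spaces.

Pre-order visits the node, then its left subtree, then its right subtree.
Visit J.
At J: no left child.
At J: go right to T.
  Visit T.
  At T: go left to W.
    Visit W.
    At W: go left to V.
      Visit V.
      At V: no left child.
      At V: go right to G.
        G is a leaf — visit G.
    At W: go right to Q.
      Q is a leaf — visit Q.
  At T: go right to K.
    Visit K.
    At K: no left child.
    At K: go right to D.
      D is a leaf — visit D.

J T W V G Q K D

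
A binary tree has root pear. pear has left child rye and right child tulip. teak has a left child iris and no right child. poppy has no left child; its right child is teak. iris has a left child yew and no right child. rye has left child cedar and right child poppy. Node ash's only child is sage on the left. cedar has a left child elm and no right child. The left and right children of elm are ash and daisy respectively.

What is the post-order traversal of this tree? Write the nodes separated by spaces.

Post-order visits the left subtree, then the right subtree, then the node.
At pear: go left to rye.
  At rye: go left to cedar.
    At cedar: go left to elm.
      At elm: go left to ash.
        At ash: go left to sage.
          sage is a leaf — visit sage.
        At ash: no right child.
        Visit ash.
      At elm: go right to daisy.
        daisy is a leaf — visit daisy.
      Visit elm.
    At cedar: no right child.
    Visit cedar.
  At rye: go right to poppy.
    At poppy: no left child.
    At poppy: go right to teak.
      At teak: go left to iris.
        At iris: go left to yew.
          yew is a leaf — visit yew.
        At iris: no right child.
        Visit iris.
      At teak: no right child.
      Visit teak.
    Visit poppy.
  Visit rye.
At pear: go right to tulip.
  tulip is a leaf — visit tulip.
Visit pear.

sage ash daisy elm cedar yew iris teak poppy rye tulip pear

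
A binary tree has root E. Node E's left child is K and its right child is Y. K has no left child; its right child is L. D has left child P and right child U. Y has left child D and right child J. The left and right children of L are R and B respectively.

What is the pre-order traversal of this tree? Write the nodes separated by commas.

Pre-order visits the node, then its left subtree, then its right subtree.
Visit E.
At E: go left to K.
  Visit K.
  At K: no left child.
  At K: go right to L.
    Visit L.
    At L: go left to R.
      R is a leaf — visit R.
    At L: go right to B.
      B is a leaf — visit B.
At E: go right to Y.
  Visit Y.
  At Y: go left to D.
    Visit D.
    At D: go left to P.
      P is a leaf — visit P.
    At D: go right to U.
      U is a leaf — visit U.
  At Y: go right to J.
    J is a leaf — visit J.

E, K, L, R, B, Y, D, P, U, J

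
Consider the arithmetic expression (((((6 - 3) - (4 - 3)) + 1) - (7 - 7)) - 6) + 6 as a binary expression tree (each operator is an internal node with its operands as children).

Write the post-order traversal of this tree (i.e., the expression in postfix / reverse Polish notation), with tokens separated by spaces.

6 3 - 4 3 - - 1 + 7 7 - - 6 - 6 +

Post-order on an expression tree gives postfix notation: for each operator, emit left operand, right operand, then the operator.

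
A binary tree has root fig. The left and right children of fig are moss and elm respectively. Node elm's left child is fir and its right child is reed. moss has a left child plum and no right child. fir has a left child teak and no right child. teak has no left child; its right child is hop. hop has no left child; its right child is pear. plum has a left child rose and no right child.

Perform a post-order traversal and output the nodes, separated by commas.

Post-order visits the left subtree, then the right subtree, then the node.
At fig: go left to moss.
  At moss: go left to plum.
    At plum: go left to rose.
      rose is a leaf — visit rose.
    At plum: no right child.
    Visit plum.
  At moss: no right child.
  Visit moss.
At fig: go right to elm.
  At elm: go left to fir.
    At fir: go left to teak.
      At teak: no left child.
      At teak: go right to hop.
        At hop: no left child.
        At hop: go right to pear.
          pear is a leaf — visit pear.
        Visit hop.
      Visit teak.
    At fir: no right child.
    Visit fir.
  At elm: go right to reed.
    reed is a leaf — visit reed.
  Visit elm.
Visit fig.

rose, plum, moss, pear, hop, teak, fir, reed, elm, fig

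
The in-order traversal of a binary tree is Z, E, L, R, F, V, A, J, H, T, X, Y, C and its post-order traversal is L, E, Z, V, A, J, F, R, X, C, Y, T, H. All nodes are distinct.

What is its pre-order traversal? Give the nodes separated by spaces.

H R Z E L F J A V T Y X C

The last element of post-order is the root; it splits in-order into left and right subtrees.
Root H: left subtree has 8 nodes {Z, E, L, R, F, V, A, J}, right has 4 {T, X, Y, C}.
  Root R: left subtree has 3 nodes {Z, E, L}, right has 4 {F, V, A, J}.
    Root Z: left subtree has 0 nodes { }, right has 2 {E, L}.
      Root E: left subtree has 0 nodes { }, right has 1 {L}.
    Root F: left subtree has 0 nodes { }, right has 3 {V, A, J}.
      Root J: left subtree has 2 nodes {V, A}, right has 0 { }.
        Root A: left subtree has 1 node {V}, right has 0 { }.
  Root T: left subtree has 0 nodes { }, right has 3 {X, Y, C}.
    Root Y: left subtree has 1 node {X}, right has 1 {C}.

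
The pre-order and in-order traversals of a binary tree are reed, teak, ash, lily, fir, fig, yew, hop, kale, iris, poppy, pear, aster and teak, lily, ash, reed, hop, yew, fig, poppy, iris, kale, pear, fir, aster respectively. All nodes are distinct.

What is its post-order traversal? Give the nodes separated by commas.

lily, ash, teak, hop, yew, poppy, iris, pear, kale, fig, aster, fir, reed

The first element of pre-order is the root; it splits in-order into left and right subtrees.
Root reed: left subtree has 3 nodes {teak, lily, ash}, right has 9 {hop, yew, fig, poppy, iris, kale, pear, fir, aster}.
  Root teak: left subtree has 0 nodes { }, right has 2 {lily, ash}.
    Root ash: left subtree has 1 node {lily}, right has 0 { }.
  Root fir: left subtree has 7 nodes {hop, yew, fig, poppy, iris, kale, pear}, right has 1 {aster}.
    Root fig: left subtree has 2 nodes {hop, yew}, right has 4 {poppy, iris, kale, pear}.
      Root yew: left subtree has 1 node {hop}, right has 0 { }.
      Root kale: left subtree has 2 nodes {poppy, iris}, right has 1 {pear}.
        Root iris: left subtree has 1 node {poppy}, right has 0 { }.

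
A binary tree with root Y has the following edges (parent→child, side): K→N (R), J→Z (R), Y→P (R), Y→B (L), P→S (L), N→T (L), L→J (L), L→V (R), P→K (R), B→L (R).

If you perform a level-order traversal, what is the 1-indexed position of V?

Level-order visits nodes level by level from the root, left to right within each level.
Level 0: Y
Level 1: B, P
Level 2: L, S, K
Level 3: J, V, N
Level 4: Z, T
Full level-order sequence: Y, B, P, L, S, K, J, V, N, Z, T.

8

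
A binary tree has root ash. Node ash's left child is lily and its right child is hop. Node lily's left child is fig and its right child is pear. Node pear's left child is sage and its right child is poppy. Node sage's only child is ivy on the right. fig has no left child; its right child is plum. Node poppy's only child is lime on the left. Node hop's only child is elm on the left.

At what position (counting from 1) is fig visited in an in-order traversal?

In-order visits the left subtree, then the node, then the right subtree.
At ash: go left to lily.
  At lily: go left to fig.
    At fig: no left child.
    Visit fig.
    At fig: go right to plum.
      plum is a leaf — visit plum.
  Visit lily.
  At lily: go right to pear.
    At pear: go left to sage.
      At sage: no left child.
      Visit sage.
      At sage: go right to ivy.
        ivy is a leaf — visit ivy.
    Visit pear.
    At pear: go right to poppy.
      At poppy: go left to lime.
        lime is a leaf — visit lime.
      Visit poppy.
      At poppy: no right child.
Visit ash.
At ash: go right to hop.
  At hop: go left to elm.
    elm is a leaf — visit elm.
  Visit hop.
  At hop: no right child.
Full in-order sequence: fig, plum, lily, sage, ivy, pear, lime, poppy, ash, elm, hop.

1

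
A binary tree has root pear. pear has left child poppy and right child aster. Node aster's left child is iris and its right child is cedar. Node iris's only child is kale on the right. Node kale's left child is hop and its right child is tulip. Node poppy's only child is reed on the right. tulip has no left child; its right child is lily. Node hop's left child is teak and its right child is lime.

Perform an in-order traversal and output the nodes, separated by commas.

poppy, reed, pear, iris, teak, hop, lime, kale, tulip, lily, aster, cedar

In-order visits the left subtree, then the node, then the right subtree.
At pear: go left to poppy.
  At poppy: no left child.
  Visit poppy.
  At poppy: go right to reed.
    reed is a leaf — visit reed.
Visit pear.
At pear: go right to aster.
  At aster: go left to iris.
    At iris: no left child.
    Visit iris.
    At iris: go right to kale.
      At kale: go left to hop.
        At hop: go left to teak.
          teak is a leaf — visit teak.
        Visit hop.
        At hop: go right to lime.
          lime is a leaf — visit lime.
      Visit kale.
      At kale: go right to tulip.
        At tulip: no left child.
        Visit tulip.
        At tulip: go right to lily.
          lily is a leaf — visit lily.
  Visit aster.
  At aster: go right to cedar.
    cedar is a leaf — visit cedar.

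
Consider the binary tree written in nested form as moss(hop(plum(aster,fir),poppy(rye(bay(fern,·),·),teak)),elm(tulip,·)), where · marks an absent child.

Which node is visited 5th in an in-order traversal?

fern

In-order visits the left subtree, then the node, then the right subtree.
At moss: go left to hop.
  At hop: go left to plum.
    At plum: go left to aster.
      aster is a leaf — visit aster.
    Visit plum.
    At plum: go right to fir.
      fir is a leaf — visit fir.
  Visit hop.
  At hop: go right to poppy.
    At poppy: go left to rye.
      At rye: go left to bay.
        At bay: go left to fern.
          fern is a leaf — visit fern.
        Visit bay.
        At bay: no right child.
      Visit rye.
      At rye: no right child.
    Visit poppy.
    At poppy: go right to teak.
      teak is a leaf — visit teak.
Visit moss.
At moss: go right to elm.
  At elm: go left to tulip.
    tulip is a leaf — visit tulip.
  Visit elm.
  At elm: no right child.
Full in-order sequence: aster, plum, fir, hop, fern, bay, rye, poppy, teak, moss, tulip, elm.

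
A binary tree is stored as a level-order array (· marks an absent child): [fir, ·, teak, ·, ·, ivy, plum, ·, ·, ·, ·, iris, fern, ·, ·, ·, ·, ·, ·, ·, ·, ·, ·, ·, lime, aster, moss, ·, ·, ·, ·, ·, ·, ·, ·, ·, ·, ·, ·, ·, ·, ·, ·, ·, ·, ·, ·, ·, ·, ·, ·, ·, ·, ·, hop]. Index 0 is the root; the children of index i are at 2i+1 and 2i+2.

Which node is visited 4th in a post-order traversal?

Post-order visits the left subtree, then the right subtree, then the node.
At fir: no left child.
At fir: go right to teak.
  At teak: go left to ivy.
    At ivy: go left to iris.
      At iris: no left child.
      At iris: go right to lime.
        lime is a leaf — visit lime.
      Visit iris.
    At ivy: go right to fern.
      At fern: go left to aster.
        aster is a leaf — visit aster.
      At fern: go right to moss.
        At moss: no left child.
        At moss: go right to hop.
          hop is a leaf — visit hop.
        Visit moss.
      Visit fern.
    Visit ivy.
  At teak: go right to plum.
    plum is a leaf — visit plum.
  Visit teak.
Visit fir.
Full post-order sequence: lime, iris, aster, hop, moss, fern, ivy, plum, teak, fir.

hop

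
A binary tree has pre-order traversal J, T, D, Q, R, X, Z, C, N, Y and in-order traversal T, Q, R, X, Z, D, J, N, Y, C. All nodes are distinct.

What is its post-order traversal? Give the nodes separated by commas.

The first element of pre-order is the root; it splits in-order into left and right subtrees.
Root J: left subtree has 6 nodes {T, Q, R, X, Z, D}, right has 3 {N, Y, C}.
  Root T: left subtree has 0 nodes { }, right has 5 {Q, R, X, Z, D}.
    Root D: left subtree has 4 nodes {Q, R, X, Z}, right has 0 { }.
      Root Q: left subtree has 0 nodes { }, right has 3 {R, X, Z}.
        Root R: left subtree has 0 nodes { }, right has 2 {X, Z}.
          Root X: left subtree has 0 nodes { }, right has 1 {Z}.
  Root C: left subtree has 2 nodes {N, Y}, right has 0 { }.
    Root N: left subtree has 0 nodes { }, right has 1 {Y}.

Z, X, R, Q, D, T, Y, N, C, J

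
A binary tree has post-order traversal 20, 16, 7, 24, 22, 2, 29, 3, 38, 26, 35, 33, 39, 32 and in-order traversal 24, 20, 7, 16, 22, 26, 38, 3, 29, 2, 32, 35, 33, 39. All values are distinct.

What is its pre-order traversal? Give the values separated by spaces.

32 26 22 24 7 20 16 38 3 29 2 39 33 35

The last element of post-order is the root; it splits in-order into left and right subtrees.
Root 32: left subtree has 10 nodes {24, 20, 7, 16, 22, 26, 38, 3, 29, 2}, right has 3 {35, 33, 39}.
  Root 26: left subtree has 5 nodes {24, 20, 7, 16, 22}, right has 4 {38, 3, 29, 2}.
    Root 22: left subtree has 4 nodes {24, 20, 7, 16}, right has 0 { }.
      Root 24: left subtree has 0 nodes { }, right has 3 {20, 7, 16}.
        Root 7: left subtree has 1 node {20}, right has 1 {16}.
    Root 38: left subtree has 0 nodes { }, right has 3 {3, 29, 2}.
      Root 3: left subtree has 0 nodes { }, right has 2 {29, 2}.
        Root 29: left subtree has 0 nodes { }, right has 1 {2}.
  Root 39: left subtree has 2 nodes {35, 33}, right has 0 { }.
    Root 33: left subtree has 1 node {35}, right has 0 { }.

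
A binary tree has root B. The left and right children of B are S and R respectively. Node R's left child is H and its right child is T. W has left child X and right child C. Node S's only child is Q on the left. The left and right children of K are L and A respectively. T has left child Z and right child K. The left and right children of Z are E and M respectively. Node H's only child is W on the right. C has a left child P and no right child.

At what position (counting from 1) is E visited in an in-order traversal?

10

In-order visits the left subtree, then the node, then the right subtree.
At B: go left to S.
  At S: go left to Q.
    Q is a leaf — visit Q.
  Visit S.
  At S: no right child.
Visit B.
At B: go right to R.
  At R: go left to H.
    At H: no left child.
    Visit H.
    At H: go right to W.
      At W: go left to X.
        X is a leaf — visit X.
      Visit W.
      At W: go right to C.
        At C: go left to P.
          P is a leaf — visit P.
        Visit C.
        At C: no right child.
  Visit R.
  At R: go right to T.
    At T: go left to Z.
      At Z: go left to E.
        E is a leaf — visit E.
      Visit Z.
      At Z: go right to M.
        M is a leaf — visit M.
    Visit T.
    At T: go right to K.
      At K: go left to L.
        L is a leaf — visit L.
      Visit K.
      At K: go right to A.
        A is a leaf — visit A.
Full in-order sequence: Q, S, B, H, X, W, P, C, R, E, Z, M, T, L, K, A.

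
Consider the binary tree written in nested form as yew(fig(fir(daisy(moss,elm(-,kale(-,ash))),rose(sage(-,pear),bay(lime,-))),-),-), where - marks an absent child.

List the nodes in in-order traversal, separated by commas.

moss, daisy, elm, kale, ash, fir, sage, pear, rose, lime, bay, fig, yew

In-order visits the left subtree, then the node, then the right subtree.
At yew: go left to fig.
  At fig: go left to fir.
    At fir: go left to daisy.
      At daisy: go left to moss.
        moss is a leaf — visit moss.
      Visit daisy.
      At daisy: go right to elm.
        At elm: no left child.
        Visit elm.
        At elm: go right to kale.
          At kale: no left child.
          Visit kale.
          At kale: go right to ash.
            ash is a leaf — visit ash.
    Visit fir.
    At fir: go right to rose.
      At rose: go left to sage.
        At sage: no left child.
        Visit sage.
        At sage: go right to pear.
          pear is a leaf — visit pear.
      Visit rose.
      At rose: go right to bay.
        At bay: go left to lime.
          lime is a leaf — visit lime.
        Visit bay.
        At bay: no right child.
  Visit fig.
  At fig: no right child.
Visit yew.
At yew: no right child.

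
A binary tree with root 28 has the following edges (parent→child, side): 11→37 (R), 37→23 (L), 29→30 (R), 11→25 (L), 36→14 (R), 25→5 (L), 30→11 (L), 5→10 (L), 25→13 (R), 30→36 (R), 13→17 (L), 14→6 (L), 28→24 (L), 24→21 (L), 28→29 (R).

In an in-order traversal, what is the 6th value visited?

5

In-order visits the left subtree, then the node, then the right subtree.
At 28: go left to 24.
  At 24: go left to 21.
    21 is a leaf — visit 21.
  Visit 24.
  At 24: no right child.
Visit 28.
At 28: go right to 29.
  At 29: no left child.
  Visit 29.
  At 29: go right to 30.
    At 30: go left to 11.
      At 11: go left to 25.
        At 25: go left to 5.
          At 5: go left to 10.
            10 is a leaf — visit 10.
          Visit 5.
          At 5: no right child.
        Visit 25.
        At 25: go right to 13.
          At 13: go left to 17.
            17 is a leaf — visit 17.
          Visit 13.
          At 13: no right child.
      Visit 11.
      At 11: go right to 37.
        At 37: go left to 23.
          23 is a leaf — visit 23.
        Visit 37.
        At 37: no right child.
    Visit 30.
    At 30: go right to 36.
      At 36: no left child.
      Visit 36.
      At 36: go right to 14.
        At 14: go left to 6.
          6 is a leaf — visit 6.
        Visit 14.
        At 14: no right child.
Full in-order sequence: 21, 24, 28, 29, 10, 5, 25, 17, 13, 11, 23, 37, 30, 36, 6, 14.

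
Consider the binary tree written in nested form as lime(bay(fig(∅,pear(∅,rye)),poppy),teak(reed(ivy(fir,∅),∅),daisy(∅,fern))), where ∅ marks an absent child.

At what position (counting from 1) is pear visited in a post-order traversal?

Post-order visits the left subtree, then the right subtree, then the node.
At lime: go left to bay.
  At bay: go left to fig.
    At fig: no left child.
    At fig: go right to pear.
      At pear: no left child.
      At pear: go right to rye.
        rye is a leaf — visit rye.
      Visit pear.
    Visit fig.
  At bay: go right to poppy.
    poppy is a leaf — visit poppy.
  Visit bay.
At lime: go right to teak.
  At teak: go left to reed.
    At reed: go left to ivy.
      At ivy: go left to fir.
        fir is a leaf — visit fir.
      At ivy: no right child.
      Visit ivy.
    At reed: no right child.
    Visit reed.
  At teak: go right to daisy.
    At daisy: no left child.
    At daisy: go right to fern.
      fern is a leaf — visit fern.
    Visit daisy.
  Visit teak.
Visit lime.
Full post-order sequence: rye, pear, fig, poppy, bay, fir, ivy, reed, fern, daisy, teak, lime.

2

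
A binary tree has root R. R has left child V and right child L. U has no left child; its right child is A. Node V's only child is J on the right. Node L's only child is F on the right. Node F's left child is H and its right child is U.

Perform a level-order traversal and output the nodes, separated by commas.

Level-order visits nodes level by level from the root, left to right within each level.
Level 0: R
Level 1: V, L
Level 2: J, F
Level 3: H, U
Level 4: A

R, V, L, J, F, H, U, A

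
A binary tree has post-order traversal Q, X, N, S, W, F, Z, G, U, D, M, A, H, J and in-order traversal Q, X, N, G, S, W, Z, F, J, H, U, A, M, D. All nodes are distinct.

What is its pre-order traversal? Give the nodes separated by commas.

J, G, N, X, Q, Z, W, S, F, H, A, U, M, D

The last element of post-order is the root; it splits in-order into left and right subtrees.
Root J: left subtree has 8 nodes {Q, X, N, G, S, W, Z, F}, right has 5 {H, U, A, M, D}.
  Root G: left subtree has 3 nodes {Q, X, N}, right has 4 {S, W, Z, F}.
    Root N: left subtree has 2 nodes {Q, X}, right has 0 { }.
      Root X: left subtree has 1 node {Q}, right has 0 { }.
    Root Z: left subtree has 2 nodes {S, W}, right has 1 {F}.
      Root W: left subtree has 1 node {S}, right has 0 { }.
  Root H: left subtree has 0 nodes { }, right has 4 {U, A, M, D}.
    Root A: left subtree has 1 node {U}, right has 2 {M, D}.
      Root M: left subtree has 0 nodes { }, right has 1 {D}.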